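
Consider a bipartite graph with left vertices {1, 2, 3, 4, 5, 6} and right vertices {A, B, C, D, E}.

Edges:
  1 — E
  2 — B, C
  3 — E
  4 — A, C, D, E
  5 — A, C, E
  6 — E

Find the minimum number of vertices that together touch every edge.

The 4 edges 1–E, 2–B, 4–D, 5–C form a matching, so any vertex cover needs at least 4 vertices (one per matched edge).
Conversely {2, 4, 5, E} meets every edge and has exactly 4 vertices, so 4 is optimal.

4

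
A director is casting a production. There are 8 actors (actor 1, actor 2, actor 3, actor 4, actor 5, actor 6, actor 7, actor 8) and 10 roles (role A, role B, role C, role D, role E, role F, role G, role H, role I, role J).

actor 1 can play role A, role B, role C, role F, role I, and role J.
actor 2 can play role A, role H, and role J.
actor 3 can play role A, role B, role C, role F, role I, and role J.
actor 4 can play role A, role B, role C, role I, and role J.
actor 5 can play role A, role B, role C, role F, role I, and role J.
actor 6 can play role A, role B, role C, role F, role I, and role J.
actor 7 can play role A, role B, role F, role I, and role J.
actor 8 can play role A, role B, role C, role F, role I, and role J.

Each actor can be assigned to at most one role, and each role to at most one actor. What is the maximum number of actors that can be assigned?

For example, pair actor 1-role I, actor 2-role H, actor 3-role A, actor 4-role J, actor 5-role C, actor 6-role B, actor 7-role F.
The set {actor 1, actor 3, actor 4, actor 5, actor 6, actor 7, actor 8} has only 6 neighbours ({role A, role B, role C, role F, role I, role J}), so by Hall's theorem at most 7 of the 8 actors can be matched.

7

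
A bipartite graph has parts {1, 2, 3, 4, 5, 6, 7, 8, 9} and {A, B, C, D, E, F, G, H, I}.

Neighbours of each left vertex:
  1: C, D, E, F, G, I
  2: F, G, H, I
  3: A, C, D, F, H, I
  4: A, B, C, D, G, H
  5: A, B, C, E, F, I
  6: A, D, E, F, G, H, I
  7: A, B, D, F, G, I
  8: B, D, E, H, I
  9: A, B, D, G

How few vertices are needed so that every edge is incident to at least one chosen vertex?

9

{1, 2, 3, 4, 5, 6, 7, 8, 9} is a vertex cover of size 9: every edge has an endpoint in this set.
No smaller cover exists because 1–E, 2–I, 3–D, 4–G, 5–C, 6–A, 7–F, 8–H, 9–B is a matching of size 9, and a cover must include an endpoint of each of these disjoint edges (König's theorem).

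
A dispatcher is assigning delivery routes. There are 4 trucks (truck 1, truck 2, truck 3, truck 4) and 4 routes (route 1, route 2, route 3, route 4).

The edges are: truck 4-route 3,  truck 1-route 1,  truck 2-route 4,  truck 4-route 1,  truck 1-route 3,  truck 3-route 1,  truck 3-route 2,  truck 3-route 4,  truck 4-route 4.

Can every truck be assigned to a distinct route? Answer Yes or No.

For example, pair truck 1-route 1, truck 2-route 4, truck 3-route 2, truck 4-route 3.
Every truck is matched, so this is a perfect matching.

Yes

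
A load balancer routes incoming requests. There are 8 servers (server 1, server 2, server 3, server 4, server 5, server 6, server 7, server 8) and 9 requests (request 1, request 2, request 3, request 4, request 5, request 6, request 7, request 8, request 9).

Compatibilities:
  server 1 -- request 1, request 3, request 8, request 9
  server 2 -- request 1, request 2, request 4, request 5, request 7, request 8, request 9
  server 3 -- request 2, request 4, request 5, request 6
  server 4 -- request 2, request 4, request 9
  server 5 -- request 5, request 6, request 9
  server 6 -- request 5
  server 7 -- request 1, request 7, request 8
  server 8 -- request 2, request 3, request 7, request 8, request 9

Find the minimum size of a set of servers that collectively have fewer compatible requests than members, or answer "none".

none

A matching saturating every server exists, for instance server 1→request 3, server 2→request 9, server 3→request 4, server 4→request 2, server 5→request 6, server 6→request 5, server 7→request 8, server 8→request 7.
By Hall's marriage theorem, this means |N(S)| ≥ |S| for every subset S, so no violating subset exists.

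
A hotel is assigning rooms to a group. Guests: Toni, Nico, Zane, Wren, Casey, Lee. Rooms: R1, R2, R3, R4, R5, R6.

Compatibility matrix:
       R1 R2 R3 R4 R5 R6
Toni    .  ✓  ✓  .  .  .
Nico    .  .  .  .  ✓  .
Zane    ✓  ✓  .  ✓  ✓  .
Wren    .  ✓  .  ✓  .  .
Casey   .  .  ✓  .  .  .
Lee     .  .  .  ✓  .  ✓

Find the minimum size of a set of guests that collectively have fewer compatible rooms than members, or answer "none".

none

A matching saturating every guest exists, for instance Toni→R2, Nico→R5, Zane→R1, Wren→R4, Casey→R3, Lee→R6.
By Hall's marriage theorem, this means |N(S)| ≥ |S| for every subset S, so no violating subset exists.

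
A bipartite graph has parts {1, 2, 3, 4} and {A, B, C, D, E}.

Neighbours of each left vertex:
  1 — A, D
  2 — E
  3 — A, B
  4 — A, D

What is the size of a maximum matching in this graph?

4

For example, pair 1–A, 2–E, 3–B, 4–D.
All 4 left vertices are matched, so no larger matching exists.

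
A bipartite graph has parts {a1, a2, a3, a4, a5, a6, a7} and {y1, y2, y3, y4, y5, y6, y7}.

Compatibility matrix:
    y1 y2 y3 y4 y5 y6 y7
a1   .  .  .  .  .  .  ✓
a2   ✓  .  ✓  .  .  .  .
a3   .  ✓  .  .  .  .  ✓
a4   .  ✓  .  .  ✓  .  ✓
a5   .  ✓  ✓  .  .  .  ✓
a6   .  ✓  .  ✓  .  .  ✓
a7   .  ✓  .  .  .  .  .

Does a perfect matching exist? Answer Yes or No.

The set {a1, a3, a7} has only 2 neighbours ({y2, y7}), so by Hall's theorem at most 6 of the 7 left vertices can be matched.
Hence no matching covers every left vertex.

No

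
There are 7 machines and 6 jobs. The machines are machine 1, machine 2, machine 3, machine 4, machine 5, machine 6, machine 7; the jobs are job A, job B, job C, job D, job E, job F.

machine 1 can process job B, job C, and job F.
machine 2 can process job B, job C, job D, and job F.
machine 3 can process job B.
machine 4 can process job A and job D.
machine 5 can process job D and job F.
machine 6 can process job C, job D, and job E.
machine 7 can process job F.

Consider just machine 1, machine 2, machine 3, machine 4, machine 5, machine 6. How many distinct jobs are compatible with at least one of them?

The union of neighbours of {machine 1, machine 2, machine 3, machine 4, machine 5, machine 6} is {job A, job B, job C, job D, job E, job F}, which has 6 elements.
Since |N(S)| = 6 ≥ |S| = 6, Hall's condition holds for this subset.

6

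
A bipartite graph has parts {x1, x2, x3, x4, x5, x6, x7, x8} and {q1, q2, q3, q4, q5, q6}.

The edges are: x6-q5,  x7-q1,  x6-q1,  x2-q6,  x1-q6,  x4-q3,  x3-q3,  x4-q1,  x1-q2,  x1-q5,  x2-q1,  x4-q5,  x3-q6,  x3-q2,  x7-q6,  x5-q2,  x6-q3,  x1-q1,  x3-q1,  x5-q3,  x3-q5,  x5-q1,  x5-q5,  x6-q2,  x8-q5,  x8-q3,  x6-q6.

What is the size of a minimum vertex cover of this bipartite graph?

A maximum matching has 5 edges (e.g. x1–q6, x2–q1, x3–q3, x4–q5, x5–q2).
By König's theorem the minimum vertex cover has the same size. One such cover is {q1, q2, q3, q5, q6}.

5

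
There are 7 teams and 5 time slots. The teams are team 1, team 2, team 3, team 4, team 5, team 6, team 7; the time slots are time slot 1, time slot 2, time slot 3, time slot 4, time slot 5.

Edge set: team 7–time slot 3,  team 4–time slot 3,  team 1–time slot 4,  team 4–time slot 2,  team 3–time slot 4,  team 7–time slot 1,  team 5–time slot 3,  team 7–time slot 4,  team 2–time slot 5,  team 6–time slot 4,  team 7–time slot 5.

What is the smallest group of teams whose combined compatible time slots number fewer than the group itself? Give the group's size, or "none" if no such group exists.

Take S = {team 1, team 3}. Its neighbourhood is {time slot 4}, so |N(S)| = 1 < |S| = 2.
No single vertex violates Hall's condition since each has at least one neighbour, so 2 is the minimum.

2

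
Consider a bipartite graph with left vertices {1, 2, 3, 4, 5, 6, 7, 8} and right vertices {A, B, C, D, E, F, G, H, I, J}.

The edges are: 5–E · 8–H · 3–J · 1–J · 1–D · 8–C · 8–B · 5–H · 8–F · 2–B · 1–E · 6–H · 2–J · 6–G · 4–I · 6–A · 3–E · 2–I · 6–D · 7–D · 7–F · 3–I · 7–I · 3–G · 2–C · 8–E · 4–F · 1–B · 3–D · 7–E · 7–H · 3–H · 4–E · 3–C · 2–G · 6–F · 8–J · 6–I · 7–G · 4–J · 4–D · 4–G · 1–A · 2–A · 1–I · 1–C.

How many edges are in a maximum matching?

A valid assignment of size 8: 1→A, 2→B, 3→D, 4→F, 5→H, 6→G, 7→E, 8→J.
This saturates every left vertex, so 8 is the maximum.

8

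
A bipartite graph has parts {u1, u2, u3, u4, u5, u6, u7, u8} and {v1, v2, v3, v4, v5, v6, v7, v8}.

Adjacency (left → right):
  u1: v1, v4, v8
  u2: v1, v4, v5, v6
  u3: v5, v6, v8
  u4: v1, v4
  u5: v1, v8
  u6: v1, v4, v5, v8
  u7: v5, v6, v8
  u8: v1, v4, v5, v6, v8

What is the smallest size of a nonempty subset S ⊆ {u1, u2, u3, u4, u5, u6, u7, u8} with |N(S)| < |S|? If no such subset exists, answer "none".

Take S = {u1, u2, u3, u4, u5, u6}. Its neighbourhood is {v1, v4, v5, v6, v8}, so |N(S)| = 5 < |S| = 6.
Every subset of size less than 6 has at least as many neighbours as members, so 6 is the minimum.

6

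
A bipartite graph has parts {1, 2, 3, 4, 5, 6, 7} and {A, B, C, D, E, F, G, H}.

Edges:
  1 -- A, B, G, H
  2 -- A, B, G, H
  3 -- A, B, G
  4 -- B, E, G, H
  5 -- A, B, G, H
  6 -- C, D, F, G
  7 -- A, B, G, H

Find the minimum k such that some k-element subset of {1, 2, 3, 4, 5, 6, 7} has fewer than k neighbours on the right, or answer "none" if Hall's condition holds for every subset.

5

Take S = {1, 2, 3, 5, 7}. Its neighbourhood is {A, B, G, H}, so |N(S)| = 4 < |S| = 5.
Every subset of size less than 5 has at least as many neighbours as members, so 5 is the minimum.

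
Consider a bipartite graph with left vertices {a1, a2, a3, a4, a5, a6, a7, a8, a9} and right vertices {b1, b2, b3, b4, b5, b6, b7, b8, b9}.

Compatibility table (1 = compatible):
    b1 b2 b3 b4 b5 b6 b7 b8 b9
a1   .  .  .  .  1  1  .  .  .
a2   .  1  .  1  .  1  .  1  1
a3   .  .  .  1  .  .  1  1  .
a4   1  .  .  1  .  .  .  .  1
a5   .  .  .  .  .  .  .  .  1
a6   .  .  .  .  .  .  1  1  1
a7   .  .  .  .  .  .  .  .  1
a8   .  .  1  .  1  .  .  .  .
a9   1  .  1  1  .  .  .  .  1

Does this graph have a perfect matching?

No

The set {a5, a7} has only 1 neighbour ({b9}), so by Hall's theorem at most 8 of the 9 left vertices can be matched.
Hence no matching covers every left vertex.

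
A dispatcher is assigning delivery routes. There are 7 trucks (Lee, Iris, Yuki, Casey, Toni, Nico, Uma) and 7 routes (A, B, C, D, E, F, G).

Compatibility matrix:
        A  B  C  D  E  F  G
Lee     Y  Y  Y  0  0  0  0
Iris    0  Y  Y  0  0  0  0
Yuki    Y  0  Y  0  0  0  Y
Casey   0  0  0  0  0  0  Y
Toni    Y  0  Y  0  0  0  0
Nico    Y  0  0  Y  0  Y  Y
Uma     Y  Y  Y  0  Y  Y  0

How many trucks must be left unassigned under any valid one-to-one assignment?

For example, pair Lee→A, Iris→B, Yuki→C, Casey→G, Nico→F, Uma→E.
The set {Lee, Iris, Yuki, Casey, Toni} has only 4 neighbours ({A, B, C, G}), so by Hall's theorem at most 6 of the 7 trucks can be matched.
That matches 6 of the 7, leaving 1 unmatched; no matching can do better.

1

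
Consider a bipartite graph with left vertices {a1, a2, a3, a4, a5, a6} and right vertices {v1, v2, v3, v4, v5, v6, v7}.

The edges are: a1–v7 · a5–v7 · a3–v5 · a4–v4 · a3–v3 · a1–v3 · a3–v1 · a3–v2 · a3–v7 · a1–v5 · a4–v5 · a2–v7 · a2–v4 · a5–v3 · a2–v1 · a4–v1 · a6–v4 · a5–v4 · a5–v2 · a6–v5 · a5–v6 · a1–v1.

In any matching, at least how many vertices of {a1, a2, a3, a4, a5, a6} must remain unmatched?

0

One maximum matching: a1→v1, a2→v7, a3→v2, a4→v5, a5→v3, a6→v4.
All 6 left vertices are matched, so no larger matching exists.
That matches 6 of the 6, leaving 0 unmatched; no matching can do better.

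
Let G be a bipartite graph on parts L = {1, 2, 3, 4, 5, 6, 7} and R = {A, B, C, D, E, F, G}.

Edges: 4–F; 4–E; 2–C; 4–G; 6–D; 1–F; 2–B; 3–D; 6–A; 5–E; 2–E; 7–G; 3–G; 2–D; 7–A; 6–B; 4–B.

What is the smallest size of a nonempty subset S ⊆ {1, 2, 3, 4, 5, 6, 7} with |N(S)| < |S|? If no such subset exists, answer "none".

none

A matching saturating every left vertex exists, for instance 1→F, 2→C, 3→D, 4→B, 5→E, 6→A, 7→G.
By Hall's marriage theorem, this means |N(S)| ≥ |S| for every subset S, so no violating subset exists.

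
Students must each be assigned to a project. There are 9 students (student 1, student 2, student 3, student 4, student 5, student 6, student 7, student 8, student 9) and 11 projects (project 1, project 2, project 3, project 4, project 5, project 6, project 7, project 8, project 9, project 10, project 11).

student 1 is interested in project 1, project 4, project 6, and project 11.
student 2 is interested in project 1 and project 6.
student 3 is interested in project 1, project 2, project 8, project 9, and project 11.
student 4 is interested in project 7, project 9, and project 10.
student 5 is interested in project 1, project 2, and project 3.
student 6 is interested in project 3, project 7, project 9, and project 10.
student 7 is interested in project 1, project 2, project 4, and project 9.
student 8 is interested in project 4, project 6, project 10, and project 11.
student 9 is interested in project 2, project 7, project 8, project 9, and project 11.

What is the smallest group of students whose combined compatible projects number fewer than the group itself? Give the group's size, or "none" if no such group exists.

A matching saturating every student exists, for instance student 1→project 11, student 2→project 6, student 3→project 2, student 4→project 7, student 5→project 1, student 6→project 3, student 7→project 4, student 8→project 10, student 9→project 9.
By Hall's marriage theorem, this means |N(S)| ≥ |S| for every subset S, so no violating subset exists.

none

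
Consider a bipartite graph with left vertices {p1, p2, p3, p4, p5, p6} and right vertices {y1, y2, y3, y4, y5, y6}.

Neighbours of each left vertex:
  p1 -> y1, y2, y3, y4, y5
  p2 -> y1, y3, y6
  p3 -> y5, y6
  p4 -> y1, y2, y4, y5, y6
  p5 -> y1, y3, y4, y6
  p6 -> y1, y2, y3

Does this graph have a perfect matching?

Yes

One maximum matching: p1-y2, p2-y6, p3-y5, p4-y4, p5-y1, p6-y3.
Every left vertex is matched, so this is a perfect matching.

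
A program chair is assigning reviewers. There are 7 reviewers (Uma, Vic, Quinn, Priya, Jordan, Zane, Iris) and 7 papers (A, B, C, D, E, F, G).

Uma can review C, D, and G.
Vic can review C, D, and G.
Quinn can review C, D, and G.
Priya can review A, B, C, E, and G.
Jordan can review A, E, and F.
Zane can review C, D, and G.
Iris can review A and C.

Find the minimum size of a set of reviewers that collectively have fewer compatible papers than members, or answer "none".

Take S = {Uma, Vic, Quinn, Zane}. Its neighbourhood is {C, D, G}, so |N(S)| = 3 < |S| = 4.
Every subset of size less than 4 has at least as many neighbours as members, so 4 is the minimum.

4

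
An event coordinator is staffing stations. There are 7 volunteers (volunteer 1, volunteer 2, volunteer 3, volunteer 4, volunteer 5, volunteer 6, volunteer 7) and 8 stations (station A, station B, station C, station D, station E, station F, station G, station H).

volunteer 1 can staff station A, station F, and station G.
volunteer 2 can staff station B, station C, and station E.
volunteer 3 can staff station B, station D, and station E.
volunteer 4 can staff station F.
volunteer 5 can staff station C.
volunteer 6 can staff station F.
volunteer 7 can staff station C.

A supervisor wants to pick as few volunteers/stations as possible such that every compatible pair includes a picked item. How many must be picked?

A maximum matching has 5 edges (e.g. volunteer 1–station A, volunteer 2–station B, volunteer 3–station D, volunteer 4–station F, volunteer 5–station C).
By König's theorem the minimum vertex cover has the same size. One such cover is {volunteer 1, volunteer 2, volunteer 3, station C, station F}.

5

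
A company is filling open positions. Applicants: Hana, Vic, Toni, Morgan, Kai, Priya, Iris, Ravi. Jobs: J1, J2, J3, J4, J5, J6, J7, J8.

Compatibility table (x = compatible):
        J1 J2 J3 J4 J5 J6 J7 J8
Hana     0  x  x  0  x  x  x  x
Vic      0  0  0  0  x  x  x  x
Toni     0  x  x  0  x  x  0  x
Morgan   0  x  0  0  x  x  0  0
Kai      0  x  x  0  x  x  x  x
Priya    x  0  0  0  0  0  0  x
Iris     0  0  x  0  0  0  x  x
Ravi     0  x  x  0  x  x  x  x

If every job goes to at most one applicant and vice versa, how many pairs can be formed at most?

For example, pair Hana→J2, Vic→J7, Toni→J6, Morgan→J5, Kai→J8, Priya→J1, Iris→J3.
The set {Hana, Vic, Toni, Morgan, Kai, Iris, Ravi} has only 6 neighbours ({J2, J3, J5, J6, J7, J8}), so by Hall's theorem at most 7 of the 8 applicants can be matched.

7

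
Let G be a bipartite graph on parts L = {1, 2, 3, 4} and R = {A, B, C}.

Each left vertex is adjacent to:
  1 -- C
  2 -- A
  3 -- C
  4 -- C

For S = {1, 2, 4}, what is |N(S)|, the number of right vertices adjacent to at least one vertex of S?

2

The union of neighbours of {1, 2, 4} is {A, C}, which has 2 elements.
Since |N(S)| = 2 < |S| = 3, Hall's condition fails for this subset.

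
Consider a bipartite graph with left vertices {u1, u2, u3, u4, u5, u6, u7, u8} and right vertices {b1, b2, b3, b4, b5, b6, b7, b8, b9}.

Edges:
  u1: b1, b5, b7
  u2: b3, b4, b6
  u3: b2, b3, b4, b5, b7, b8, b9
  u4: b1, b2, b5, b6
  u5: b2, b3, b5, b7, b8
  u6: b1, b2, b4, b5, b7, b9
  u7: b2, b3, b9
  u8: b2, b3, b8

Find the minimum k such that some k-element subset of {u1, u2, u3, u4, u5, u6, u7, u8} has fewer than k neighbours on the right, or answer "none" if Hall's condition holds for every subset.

none

A matching saturating every left vertex exists, for instance u1→b1, u2→b6, u3→b8, u4→b5, u5→b7, u6→b4, u7→b2, u8→b3.
By Hall's marriage theorem, this means |N(S)| ≥ |S| for every subset S, so no violating subset exists.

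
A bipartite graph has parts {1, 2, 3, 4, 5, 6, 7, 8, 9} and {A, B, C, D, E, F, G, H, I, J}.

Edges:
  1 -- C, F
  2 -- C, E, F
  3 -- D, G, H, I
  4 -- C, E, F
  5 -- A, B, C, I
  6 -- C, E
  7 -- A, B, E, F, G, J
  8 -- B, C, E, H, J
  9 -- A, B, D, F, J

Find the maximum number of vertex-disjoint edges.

A valid assignment of size 8: 1→F, 2→C, 3→D, 4→E, 5→I, 7→G, 8→H, 9→J.
The set {1, 2, 4, 6} has only 3 neighbours ({C, E, F}), so by Hall's theorem at most 8 of the 9 left vertices can be matched.

8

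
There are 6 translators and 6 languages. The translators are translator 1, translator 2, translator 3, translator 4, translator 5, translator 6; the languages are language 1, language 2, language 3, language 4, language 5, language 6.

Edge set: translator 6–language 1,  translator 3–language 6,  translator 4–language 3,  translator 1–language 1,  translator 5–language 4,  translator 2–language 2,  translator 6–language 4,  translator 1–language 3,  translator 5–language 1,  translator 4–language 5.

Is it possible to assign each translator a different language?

Yes

For example, pair translator 1-language 3, translator 2-language 2, translator 3-language 6, translator 4-language 5, translator 5-language 1, translator 6-language 4.
Every translator is matched, so this is a perfect matching.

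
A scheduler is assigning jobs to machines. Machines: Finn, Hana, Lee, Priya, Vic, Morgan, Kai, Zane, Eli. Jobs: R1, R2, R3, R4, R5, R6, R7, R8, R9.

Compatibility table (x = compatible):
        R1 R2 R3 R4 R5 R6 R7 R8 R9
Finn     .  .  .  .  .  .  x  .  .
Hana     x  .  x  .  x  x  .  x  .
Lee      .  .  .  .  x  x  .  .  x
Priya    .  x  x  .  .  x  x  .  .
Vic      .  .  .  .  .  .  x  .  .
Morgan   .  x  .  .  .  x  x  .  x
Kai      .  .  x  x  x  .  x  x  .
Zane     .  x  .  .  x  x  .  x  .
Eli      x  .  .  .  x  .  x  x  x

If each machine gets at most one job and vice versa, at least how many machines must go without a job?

1

For example, pair Finn–R7, Hana–R1, Lee–R5, Priya–R3, Morgan–R6, Kai–R4, Zane–R8, Eli–R9.
The set {Finn, Vic} has only 1 neighbour ({R7}), so by Hall's theorem at most 8 of the 9 machines can be matched.
That matches 8 of the 9, leaving 1 unmatched; no matching can do better.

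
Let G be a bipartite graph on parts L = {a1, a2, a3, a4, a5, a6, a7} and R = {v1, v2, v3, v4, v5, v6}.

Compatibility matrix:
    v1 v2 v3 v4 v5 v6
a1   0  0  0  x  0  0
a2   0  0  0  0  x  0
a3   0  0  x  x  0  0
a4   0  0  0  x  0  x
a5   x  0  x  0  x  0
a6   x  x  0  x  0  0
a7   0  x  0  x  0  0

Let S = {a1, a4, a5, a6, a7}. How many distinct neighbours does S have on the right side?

The union of neighbours of {a1, a4, a5, a6, a7} is {v1, v2, v3, v4, v5, v6}, which has 6 elements.
Since |N(S)| = 6 ≥ |S| = 5, Hall's condition holds for this subset.

6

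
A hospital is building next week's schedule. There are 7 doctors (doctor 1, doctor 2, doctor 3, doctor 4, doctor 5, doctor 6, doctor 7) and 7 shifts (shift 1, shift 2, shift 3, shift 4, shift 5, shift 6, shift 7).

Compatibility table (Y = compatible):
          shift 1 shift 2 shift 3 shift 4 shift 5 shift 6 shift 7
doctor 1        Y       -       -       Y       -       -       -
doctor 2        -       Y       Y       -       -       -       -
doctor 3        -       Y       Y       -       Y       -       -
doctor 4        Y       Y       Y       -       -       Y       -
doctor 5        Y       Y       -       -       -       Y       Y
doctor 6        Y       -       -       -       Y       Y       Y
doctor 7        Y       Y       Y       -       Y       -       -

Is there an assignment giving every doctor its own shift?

A valid assignment of size 7: doctor 1→shift 4, doctor 2→shift 3, doctor 3→shift 5, doctor 4→shift 6, doctor 5→shift 7, doctor 6→shift 1, doctor 7→shift 2.
All 7 doctors are covered.

Yes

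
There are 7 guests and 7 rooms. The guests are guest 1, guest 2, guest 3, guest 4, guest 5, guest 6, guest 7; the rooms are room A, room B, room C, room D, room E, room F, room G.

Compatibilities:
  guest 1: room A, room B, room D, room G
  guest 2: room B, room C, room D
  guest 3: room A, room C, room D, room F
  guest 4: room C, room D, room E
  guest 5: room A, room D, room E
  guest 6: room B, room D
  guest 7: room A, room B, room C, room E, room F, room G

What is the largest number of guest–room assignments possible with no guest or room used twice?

A valid assignment of size 7: guest 1-room G, guest 2-room D, guest 3-room F, guest 4-room E, guest 5-room A, guest 6-room B, guest 7-room C.
All 7 guests are matched, so no larger matching exists.

7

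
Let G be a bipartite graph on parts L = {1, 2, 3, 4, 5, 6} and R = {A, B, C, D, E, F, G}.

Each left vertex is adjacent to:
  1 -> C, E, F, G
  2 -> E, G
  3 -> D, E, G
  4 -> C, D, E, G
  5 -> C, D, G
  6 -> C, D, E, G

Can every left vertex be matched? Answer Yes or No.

No

The set {2, 3, 4, 5, 6} has only 4 neighbours ({C, D, E, G}), so by Hall's theorem at most 5 of the 6 left vertices can be matched.
Hence no matching covers every left vertex.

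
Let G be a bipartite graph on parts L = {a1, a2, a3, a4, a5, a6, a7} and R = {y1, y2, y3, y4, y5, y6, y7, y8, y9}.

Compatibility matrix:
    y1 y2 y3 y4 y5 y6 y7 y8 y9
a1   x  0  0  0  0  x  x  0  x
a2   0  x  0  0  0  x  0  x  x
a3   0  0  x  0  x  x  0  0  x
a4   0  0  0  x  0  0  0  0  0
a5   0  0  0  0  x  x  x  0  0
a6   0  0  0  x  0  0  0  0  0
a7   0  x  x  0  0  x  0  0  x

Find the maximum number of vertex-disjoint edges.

6

For example, pair a1-y1, a2-y8, a3-y6, a4-y4, a5-y7, a7-y3.
The set {a4, a6} has only 1 neighbour ({y4}), so by Hall's theorem at most 6 of the 7 left vertices can be matched.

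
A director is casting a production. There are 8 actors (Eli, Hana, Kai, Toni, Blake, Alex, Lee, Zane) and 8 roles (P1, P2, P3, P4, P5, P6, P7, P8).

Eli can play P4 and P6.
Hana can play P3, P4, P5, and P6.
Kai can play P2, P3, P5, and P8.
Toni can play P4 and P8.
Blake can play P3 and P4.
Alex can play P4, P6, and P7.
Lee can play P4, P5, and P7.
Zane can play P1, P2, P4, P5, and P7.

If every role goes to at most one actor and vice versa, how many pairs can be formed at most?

8

One maximum matching: Eli-P4, Hana-P5, Kai-P2, Toni-P8, Blake-P3, Alex-P6, Lee-P7, Zane-P1.
This saturates every actor, so 8 is the maximum.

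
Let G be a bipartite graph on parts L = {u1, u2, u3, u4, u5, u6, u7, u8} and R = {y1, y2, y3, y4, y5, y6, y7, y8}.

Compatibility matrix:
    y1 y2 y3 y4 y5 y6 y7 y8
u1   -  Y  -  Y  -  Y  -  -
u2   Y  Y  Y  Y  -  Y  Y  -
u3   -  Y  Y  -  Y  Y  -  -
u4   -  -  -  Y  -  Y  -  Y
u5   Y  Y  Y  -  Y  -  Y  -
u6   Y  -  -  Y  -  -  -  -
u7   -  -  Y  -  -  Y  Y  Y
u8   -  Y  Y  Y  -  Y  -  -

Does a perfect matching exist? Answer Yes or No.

One maximum matching: u1-y2, u2-y6, u3-y5, u4-y4, u5-y7, u6-y1, u7-y8, u8-y3.
All 8 left vertices are covered.

Yes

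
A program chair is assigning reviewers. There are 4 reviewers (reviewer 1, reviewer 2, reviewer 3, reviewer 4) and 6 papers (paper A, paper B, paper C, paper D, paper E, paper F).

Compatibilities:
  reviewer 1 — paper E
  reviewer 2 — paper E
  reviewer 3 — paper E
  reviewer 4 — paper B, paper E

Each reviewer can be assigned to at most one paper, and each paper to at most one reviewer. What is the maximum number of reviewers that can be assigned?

A valid assignment of size 2: reviewer 1–paper E, reviewer 4–paper B.
The set {reviewer 1, reviewer 2, reviewer 3} has only 1 neighbour ({paper E}), so by Hall's theorem at most 2 of the 4 reviewers can be matched.

2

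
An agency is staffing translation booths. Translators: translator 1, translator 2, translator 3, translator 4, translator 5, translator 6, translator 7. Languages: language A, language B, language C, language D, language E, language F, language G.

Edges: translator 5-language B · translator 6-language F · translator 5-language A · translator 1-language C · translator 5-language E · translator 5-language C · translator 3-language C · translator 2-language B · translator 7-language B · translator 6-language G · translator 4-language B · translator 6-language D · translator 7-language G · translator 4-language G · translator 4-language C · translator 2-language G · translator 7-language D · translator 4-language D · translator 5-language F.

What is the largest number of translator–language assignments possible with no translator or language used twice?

A valid assignment of size 6: translator 1–language C, translator 2–language G, translator 4–language D, translator 5–language A, translator 6–language F, translator 7–language B.
The set {translator 1, translator 3} has only 1 neighbour ({language C}), so by Hall's theorem at most 6 of the 7 translators can be matched.

6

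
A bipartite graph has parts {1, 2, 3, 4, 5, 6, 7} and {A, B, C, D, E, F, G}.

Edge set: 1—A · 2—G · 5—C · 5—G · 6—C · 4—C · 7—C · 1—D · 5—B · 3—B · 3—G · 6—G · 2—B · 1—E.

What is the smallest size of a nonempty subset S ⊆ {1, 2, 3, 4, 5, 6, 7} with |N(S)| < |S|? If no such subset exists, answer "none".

Take S = {4, 7}. Its neighbourhood is {C}, so |N(S)| = 1 < |S| = 2.
No single vertex violates Hall's condition since each has at least one neighbour, so 2 is the minimum.

2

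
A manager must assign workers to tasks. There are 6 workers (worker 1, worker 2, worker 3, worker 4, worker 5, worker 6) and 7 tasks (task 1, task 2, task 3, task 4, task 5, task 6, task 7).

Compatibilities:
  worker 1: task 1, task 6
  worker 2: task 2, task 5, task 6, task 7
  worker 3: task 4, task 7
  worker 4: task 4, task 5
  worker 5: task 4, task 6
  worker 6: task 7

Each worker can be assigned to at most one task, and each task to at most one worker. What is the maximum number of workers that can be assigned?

6

One maximum matching: worker 1–task 1, worker 2–task 2, worker 3–task 4, worker 4–task 5, worker 5–task 6, worker 6–task 7.
All 6 workers are matched, so no larger matching exists.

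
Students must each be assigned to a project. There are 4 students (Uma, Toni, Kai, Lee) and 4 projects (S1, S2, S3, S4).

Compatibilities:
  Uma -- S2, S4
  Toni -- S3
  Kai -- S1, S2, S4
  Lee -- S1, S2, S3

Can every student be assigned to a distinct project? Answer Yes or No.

One maximum matching: Uma-S4, Toni-S3, Kai-S1, Lee-S2.
Every student is matched, so this is a perfect matching.

Yes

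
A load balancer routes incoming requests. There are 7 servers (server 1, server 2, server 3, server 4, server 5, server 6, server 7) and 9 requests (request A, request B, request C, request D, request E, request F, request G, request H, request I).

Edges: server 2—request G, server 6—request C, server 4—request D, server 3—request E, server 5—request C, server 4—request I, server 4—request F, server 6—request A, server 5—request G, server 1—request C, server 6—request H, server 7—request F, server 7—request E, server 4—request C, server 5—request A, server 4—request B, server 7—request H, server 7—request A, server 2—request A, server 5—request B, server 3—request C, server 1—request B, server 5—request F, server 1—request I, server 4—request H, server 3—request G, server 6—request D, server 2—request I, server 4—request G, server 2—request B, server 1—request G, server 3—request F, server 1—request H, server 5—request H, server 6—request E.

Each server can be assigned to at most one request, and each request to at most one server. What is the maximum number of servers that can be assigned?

7

For example, pair server 1-request I, server 2-request A, server 3-request E, server 4-request C, server 5-request G, server 6-request H, server 7-request F.
All 7 servers are matched, so no larger matching exists.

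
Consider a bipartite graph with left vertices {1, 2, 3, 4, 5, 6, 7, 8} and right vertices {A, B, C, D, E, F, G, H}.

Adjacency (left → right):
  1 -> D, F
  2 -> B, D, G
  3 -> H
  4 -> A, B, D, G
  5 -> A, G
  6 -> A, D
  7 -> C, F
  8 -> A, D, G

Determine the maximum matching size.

For example, pair 1-F, 2-G, 3-H, 4-B, 5-A, 6-D, 7-C.
The set {2, 4, 5, 6, 8} has only 4 neighbours ({A, B, D, G}), so by Hall's theorem at most 7 of the 8 left vertices can be matched.

7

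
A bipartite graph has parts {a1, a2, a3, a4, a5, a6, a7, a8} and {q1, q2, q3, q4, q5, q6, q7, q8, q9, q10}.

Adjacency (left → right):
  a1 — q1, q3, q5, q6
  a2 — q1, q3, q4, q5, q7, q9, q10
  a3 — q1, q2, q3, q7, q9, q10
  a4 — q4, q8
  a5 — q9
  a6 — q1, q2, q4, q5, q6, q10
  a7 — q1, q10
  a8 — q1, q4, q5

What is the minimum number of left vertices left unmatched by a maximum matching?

For example, pair a1-q5, a2-q7, a3-q1, a4-q8, a5-q9, a6-q6, a7-q10, a8-q4.
All 8 left vertices are matched, so no larger matching exists.
That matches 8 of the 8, leaving 0 unmatched; no matching can do better.

0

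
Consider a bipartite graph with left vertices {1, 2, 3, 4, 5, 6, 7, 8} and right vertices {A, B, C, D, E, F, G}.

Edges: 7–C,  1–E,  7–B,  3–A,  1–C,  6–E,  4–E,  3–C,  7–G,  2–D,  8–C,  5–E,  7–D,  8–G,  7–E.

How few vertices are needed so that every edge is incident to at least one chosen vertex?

6

The 6 edges 1–C, 2–D, 3–A, 4–E, 7–B, 8–G form a matching, so any vertex cover needs at least 6 vertices (one per matched edge).
Conversely {1, 2, 3, 7, 8, E} meets every edge and has exactly 6 vertices, so 6 is optimal.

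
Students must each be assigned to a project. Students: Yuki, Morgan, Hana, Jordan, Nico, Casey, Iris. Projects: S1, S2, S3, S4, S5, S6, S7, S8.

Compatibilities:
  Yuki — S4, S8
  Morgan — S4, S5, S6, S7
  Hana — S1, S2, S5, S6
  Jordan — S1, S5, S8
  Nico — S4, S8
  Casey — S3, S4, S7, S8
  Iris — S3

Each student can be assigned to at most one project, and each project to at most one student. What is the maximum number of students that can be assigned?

One maximum matching: Yuki-S8, Morgan-S6, Hana-S2, Jordan-S1, Nico-S4, Casey-S7, Iris-S3.
All 7 students are matched, so no larger matching exists.

7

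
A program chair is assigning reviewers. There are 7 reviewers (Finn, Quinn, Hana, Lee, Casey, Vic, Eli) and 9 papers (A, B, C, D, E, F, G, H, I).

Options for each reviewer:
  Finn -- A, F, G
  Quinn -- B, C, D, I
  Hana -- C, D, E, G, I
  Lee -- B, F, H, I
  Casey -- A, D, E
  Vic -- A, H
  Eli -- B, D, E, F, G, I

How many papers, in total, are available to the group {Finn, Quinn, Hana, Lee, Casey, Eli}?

9

The union of neighbours of {Finn, Quinn, Hana, Lee, Casey, Eli} is {A, B, C, D, E, F, G, H, I}, which has 9 elements.
Since |N(S)| = 9 ≥ |S| = 6, Hall's condition holds for this subset.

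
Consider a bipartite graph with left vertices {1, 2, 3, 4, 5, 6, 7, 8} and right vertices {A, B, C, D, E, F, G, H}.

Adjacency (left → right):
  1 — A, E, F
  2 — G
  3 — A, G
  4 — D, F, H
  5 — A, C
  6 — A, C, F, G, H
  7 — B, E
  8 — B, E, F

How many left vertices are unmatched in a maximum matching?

A valid assignment of size 8: 1–F, 2–G, 3–A, 4–D, 5–C, 6–H, 7–E, 8–B.
All 8 left vertices are matched, so no larger matching exists.
That matches 8 of the 8, leaving 0 unmatched; no matching can do better.

0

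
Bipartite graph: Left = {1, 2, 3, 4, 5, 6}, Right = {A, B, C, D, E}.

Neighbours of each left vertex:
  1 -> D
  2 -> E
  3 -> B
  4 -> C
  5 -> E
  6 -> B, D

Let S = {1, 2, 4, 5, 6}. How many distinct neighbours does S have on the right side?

The union of neighbours of {1, 2, 4, 5, 6} is {B, C, D, E}, which has 4 elements.
Since |N(S)| = 4 < |S| = 5, Hall's condition fails for this subset.

4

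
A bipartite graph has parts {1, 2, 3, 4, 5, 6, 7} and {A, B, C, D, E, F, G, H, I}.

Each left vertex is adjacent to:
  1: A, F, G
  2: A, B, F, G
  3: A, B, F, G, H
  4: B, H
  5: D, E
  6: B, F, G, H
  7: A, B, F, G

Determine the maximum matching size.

6

One maximum matching: 1–G, 2–F, 3–A, 4–H, 5–E, 6–B.
The set {1, 2, 3, 4, 6, 7} has only 5 neighbours ({A, B, F, G, H}), so by Hall's theorem at most 6 of the 7 left vertices can be matched.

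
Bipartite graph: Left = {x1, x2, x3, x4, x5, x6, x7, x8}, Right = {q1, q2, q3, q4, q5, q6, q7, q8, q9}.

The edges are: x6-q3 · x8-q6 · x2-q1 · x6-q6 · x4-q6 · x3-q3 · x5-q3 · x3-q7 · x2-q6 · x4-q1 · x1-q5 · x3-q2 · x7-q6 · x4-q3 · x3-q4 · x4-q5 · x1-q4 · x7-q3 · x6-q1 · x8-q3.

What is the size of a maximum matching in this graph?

6

One maximum matching: x1–q4, x2–q1, x3–q2, x4–q5, x5–q3, x6–q6.
The set {x2, x5, x6, x7, x8} has only 3 neighbours ({q1, q3, q6}), so by Hall's theorem at most 6 of the 8 left vertices can be matched.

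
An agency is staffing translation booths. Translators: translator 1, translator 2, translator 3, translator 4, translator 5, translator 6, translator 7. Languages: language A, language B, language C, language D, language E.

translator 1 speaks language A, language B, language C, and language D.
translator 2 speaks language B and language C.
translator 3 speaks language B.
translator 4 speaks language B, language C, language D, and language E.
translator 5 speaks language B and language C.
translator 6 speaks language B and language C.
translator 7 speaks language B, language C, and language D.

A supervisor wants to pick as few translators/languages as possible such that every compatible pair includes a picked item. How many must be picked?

The 5 edges translator 1–language A, translator 2–language C, translator 3–language B, translator 4–language E, translator 7–language D form a matching, so any vertex cover needs at least 5 vertices (one per matched edge).
Conversely {translator 1, translator 4, translator 7, language B, language C} meets every edge and has exactly 5 vertices, so 5 is optimal.

5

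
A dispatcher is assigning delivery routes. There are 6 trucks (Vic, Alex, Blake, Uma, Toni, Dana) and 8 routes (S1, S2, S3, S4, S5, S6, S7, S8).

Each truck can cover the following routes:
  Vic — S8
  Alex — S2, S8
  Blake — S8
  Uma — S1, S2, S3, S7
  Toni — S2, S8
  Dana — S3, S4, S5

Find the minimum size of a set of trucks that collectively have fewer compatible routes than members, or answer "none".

2

Take S = {Vic, Blake}. Its neighbourhood is {S8}, so |N(S)| = 1 < |S| = 2.
No single vertex violates Hall's condition since each has at least one neighbour, so 2 is the minimum.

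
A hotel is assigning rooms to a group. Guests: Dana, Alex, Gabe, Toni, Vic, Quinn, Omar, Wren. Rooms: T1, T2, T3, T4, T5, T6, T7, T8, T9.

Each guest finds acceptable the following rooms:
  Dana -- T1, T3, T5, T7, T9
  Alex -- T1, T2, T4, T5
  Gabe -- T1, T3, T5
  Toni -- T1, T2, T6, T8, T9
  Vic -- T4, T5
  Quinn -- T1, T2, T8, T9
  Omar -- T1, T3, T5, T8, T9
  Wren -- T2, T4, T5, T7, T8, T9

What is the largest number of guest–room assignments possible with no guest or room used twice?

One maximum matching: Dana→T5, Alex→T2, Gabe→T1, Toni→T6, Vic→T4, Quinn→T9, Omar→T3, Wren→T7.
This saturates every guest, so 8 is the maximum.

8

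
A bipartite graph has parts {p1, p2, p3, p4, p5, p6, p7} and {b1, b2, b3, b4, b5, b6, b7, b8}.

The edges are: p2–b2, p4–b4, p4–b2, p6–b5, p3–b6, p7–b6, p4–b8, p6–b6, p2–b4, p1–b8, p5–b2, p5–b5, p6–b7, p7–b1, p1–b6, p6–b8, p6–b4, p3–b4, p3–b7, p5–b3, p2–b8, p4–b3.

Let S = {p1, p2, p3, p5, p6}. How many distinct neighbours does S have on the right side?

7

The union of neighbours of {p1, p2, p3, p5, p6} is {b2, b3, b4, b5, b6, b7, b8}, which has 7 elements.
Since |N(S)| = 7 ≥ |S| = 5, Hall's condition holds for this subset.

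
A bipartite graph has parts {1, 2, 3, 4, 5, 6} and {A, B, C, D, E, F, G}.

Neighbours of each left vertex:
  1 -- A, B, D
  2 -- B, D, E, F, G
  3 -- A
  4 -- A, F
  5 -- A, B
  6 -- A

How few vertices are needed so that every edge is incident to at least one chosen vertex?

5

The 5 edges 1–D, 2–G, 3–A, 4–F, 5–B form a matching, so any vertex cover needs at least 5 vertices (one per matched edge).
Conversely {1, 2, 4, 5, A} meets every edge and has exactly 5 vertices, so 5 is optimal.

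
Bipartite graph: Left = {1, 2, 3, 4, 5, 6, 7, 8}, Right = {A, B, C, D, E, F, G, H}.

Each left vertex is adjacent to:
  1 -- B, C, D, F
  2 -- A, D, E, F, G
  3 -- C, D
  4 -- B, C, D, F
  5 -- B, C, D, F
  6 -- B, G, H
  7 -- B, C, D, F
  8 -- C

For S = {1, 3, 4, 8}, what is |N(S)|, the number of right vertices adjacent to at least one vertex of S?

4

The union of neighbours of {1, 3, 4, 8} is {B, C, D, F}, which has 4 elements.
Since |N(S)| = 4 ≥ |S| = 4, Hall's condition holds for this subset.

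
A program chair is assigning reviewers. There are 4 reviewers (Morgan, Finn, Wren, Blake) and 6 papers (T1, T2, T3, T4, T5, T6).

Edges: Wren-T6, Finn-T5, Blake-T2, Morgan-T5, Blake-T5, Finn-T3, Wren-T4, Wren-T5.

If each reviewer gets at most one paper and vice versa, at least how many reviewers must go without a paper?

0

One maximum matching: Morgan→T5, Finn→T3, Wren→T6, Blake→T2.
All 4 reviewers are matched, so no larger matching exists.
That matches 4 of the 4, leaving 0 unmatched; no matching can do better.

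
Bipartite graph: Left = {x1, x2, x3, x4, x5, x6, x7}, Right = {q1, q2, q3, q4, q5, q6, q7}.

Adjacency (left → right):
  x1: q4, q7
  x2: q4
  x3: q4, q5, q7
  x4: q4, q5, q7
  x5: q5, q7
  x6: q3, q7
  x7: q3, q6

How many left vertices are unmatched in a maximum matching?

2

For example, pair x1→q7, x2→q4, x3→q5, x6→q3, x7→q6.
The set {x1, x2, x3, x4, x5} has only 3 neighbours ({q4, q5, q7}), so by Hall's theorem at most 5 of the 7 left vertices can be matched.
That matches 5 of the 7, leaving 2 unmatched; no matching can do better.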